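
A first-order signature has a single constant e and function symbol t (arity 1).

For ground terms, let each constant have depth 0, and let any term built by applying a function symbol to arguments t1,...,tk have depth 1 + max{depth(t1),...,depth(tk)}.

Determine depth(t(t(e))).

2

depth(t(e)) = 1 + depth(e) = 1 + 0 = 1
depth(t(t(e))) = 1 + depth(t(e)) = 1 + 1 = 2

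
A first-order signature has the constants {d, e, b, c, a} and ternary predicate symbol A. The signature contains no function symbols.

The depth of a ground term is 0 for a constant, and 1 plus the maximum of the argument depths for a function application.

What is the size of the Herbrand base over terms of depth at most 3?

First count ground terms of depth ≤ 3.
With no function symbols every ground term is a constant, so there are exactly 5 ground terms at every depth bound.
N_0 = 5
N_1 = 5
N_2 = 5
N_3 = 5
So |H| = 5.
For each predicate symbol, the number of ground atoms is |H| raised to its arity; summing:
  A: 5^3 = 125
Total ground atoms: 125.

125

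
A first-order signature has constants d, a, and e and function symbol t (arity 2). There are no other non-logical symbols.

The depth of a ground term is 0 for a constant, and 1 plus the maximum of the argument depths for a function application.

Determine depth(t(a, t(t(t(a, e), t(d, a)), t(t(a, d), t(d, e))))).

depth(t(a, e)) = 1 + max(0, 0) = 1
depth(t(d, a)) = 1 + max(0, 0) = 1
depth(t(t(a, e), t(d, a))) = 1 + max(1, 1) = 2
depth(t(a, d)) = 1 + max(0, 0) = 1
depth(t(d, e)) = 1 + max(0, 0) = 1
depth(t(t(a, d), t(d, e))) = 1 + max(1, 1) = 2
depth(t(t(t(a, e), t(d, a)), t(t(a, d), t(d, e)))) = 1 + max(2, 2) = 3
depth(t(a, t(t(t(a, e), t(d, a)), t(t(a, d), t(d, e))))) = 1 + max(0, 3) = 4

4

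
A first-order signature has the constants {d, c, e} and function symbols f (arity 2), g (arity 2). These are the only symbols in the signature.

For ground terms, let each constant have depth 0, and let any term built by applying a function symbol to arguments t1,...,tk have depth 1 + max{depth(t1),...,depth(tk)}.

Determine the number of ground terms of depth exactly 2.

If N_k denotes the number of depth-≤k ground terms, the 3 constants give N_0 = 3, and each function symbol of arity r contributes N_{k-1}^r new terms at level k: N_k = 3 + N_{k-1}^2 + N_{k-1}^2.
N_0 = 3
N_1 = 3 + 3^2 + 3^2 = 21
N_2 = 3 + 21^2 + 21^2 = 885
Terms of depth exactly 2: N_2 − N_1 = 885 − 21 = 864.

864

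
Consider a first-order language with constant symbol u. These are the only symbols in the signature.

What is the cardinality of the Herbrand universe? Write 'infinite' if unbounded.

1

There are no function symbols, so the only ground term is the single constant.
The Herbrand universe is {u}, finite with 1 element.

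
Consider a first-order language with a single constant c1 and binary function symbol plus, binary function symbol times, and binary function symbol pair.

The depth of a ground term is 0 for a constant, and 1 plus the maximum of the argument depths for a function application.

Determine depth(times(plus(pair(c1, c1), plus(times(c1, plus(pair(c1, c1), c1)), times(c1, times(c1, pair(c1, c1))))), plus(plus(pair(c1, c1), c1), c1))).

depth(pair(c1, c1)) = 1 + max(0, 0) = 1
depth(plus(pair(c1, c1), c1)) = 1 + max(1, 0) = 2
depth(times(c1, plus(pair(c1, c1), c1))) = 1 + max(0, 2) = 3
depth(times(c1, pair(c1, c1))) = 1 + max(0, 1) = 2
depth(times(c1, times(c1, pair(c1, c1)))) = 1 + max(0, 2) = 3
depth(plus(times(c1, plus(pair(c1, c1), c1)), times(c1, times(c1, pair(c1, c1))))) = 1 + max(3, 3) = 4
depth(plus(pair(c1, c1), plus(times(c1, plus(pair(c1, c1), c1)), times(c1, times(c1, pair(c1, c1)))))) = 1 + max(1, 4) = 5
depth(plus(plus(pair(c1, c1), c1), c1)) = 1 + max(2, 0) = 3
depth(times(plus(pair(c1, c1), plus(times(c1, plus(pair(c1, c1), c1)), times(c1, times(c1, pair(c1, c1))))), plus(plus(pair(c1, c1), c1), c1))) = 1 + max(5, 3) = 6

6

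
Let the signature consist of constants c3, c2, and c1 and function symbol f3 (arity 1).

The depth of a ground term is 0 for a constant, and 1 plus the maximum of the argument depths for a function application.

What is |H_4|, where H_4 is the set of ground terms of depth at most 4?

15

Write N_k for the number of ground terms of depth ≤ k. A term of depth ≤ k is either a constant or a function symbol applied to arguments of depth ≤ k−1, so N_k = 3 + N_{k-1}.
N_0 = 3
N_1 = 3 + 3 = 6
N_2 = 3 + 6 = 9
N_3 = 3 + 9 = 12
N_4 = 3 + 12 = 15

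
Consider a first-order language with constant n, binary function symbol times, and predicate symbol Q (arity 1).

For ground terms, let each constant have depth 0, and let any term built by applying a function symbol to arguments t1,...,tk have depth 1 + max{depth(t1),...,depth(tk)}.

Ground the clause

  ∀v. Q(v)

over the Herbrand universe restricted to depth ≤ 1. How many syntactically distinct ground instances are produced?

2

Ground terms of depth ≤ 1:
  Count level by level. With function symbols times/2, the terms of depth ≤ k are the 1 constant together with each function applied to depth-≤(k−1) tuples, so N_k = 1 + N_{k-1}^2.
  N_0 = 1
  N_1 = 1 + 1^2 = 2
  Explicitly: n, times(n, n).
So there are 2 ground terms available for substitution.
The body mentions the single quantified variable v; since ground terms form a free algebra, no two substitutions collapse to the same formula.
Number of ground instances = 2.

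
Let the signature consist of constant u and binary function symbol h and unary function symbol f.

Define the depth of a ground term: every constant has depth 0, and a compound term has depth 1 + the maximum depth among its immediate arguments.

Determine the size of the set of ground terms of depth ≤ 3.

If N_k denotes the number of depth-≤k ground terms, the 1 constant gives N_0 = 1, and each function symbol of arity r contributes N_{k-1}^r new terms at level k: N_k = 1 + N_{k-1}^2 + N_{k-1}.
N_0 = 1
N_1 = 1 + 1^2 + 1 = 3
N_2 = 1 + 3^2 + 3 = 13
N_3 = 1 + 13^2 + 13 = 183

183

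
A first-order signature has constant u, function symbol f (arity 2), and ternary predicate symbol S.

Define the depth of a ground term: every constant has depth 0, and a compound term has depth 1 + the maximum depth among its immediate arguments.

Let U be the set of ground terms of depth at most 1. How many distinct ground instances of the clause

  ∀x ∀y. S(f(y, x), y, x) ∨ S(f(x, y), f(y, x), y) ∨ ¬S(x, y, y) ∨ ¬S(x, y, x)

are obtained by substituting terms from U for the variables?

Ground terms of depth ≤ 1:
  Count level by level. With function symbols f/2, the terms of depth ≤ k are the 1 constant together with each function applied to depth-≤(k−1) tuples, so N_k = 1 + N_{k-1}^2.
  N_0 = 1
  N_1 = 1 + 1^2 = 2
So there are 2 ground terms available for substitution.
Each of x, y ranges independently over the available ground terms, and distinct assignments produce distinct instances.
Number of ground instances = 2^2 = 4.

4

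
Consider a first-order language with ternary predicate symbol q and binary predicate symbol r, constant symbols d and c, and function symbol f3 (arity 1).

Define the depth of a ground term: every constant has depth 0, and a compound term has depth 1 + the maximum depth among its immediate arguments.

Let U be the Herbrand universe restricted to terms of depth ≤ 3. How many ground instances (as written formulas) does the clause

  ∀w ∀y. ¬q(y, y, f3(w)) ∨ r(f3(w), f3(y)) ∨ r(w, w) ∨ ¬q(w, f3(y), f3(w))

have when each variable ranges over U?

Ground terms of depth ≤ 3:
  Count level by level. With function symbols f3/1, the terms of depth ≤ k are the 2 constants together with each function applied to depth-≤(k−1) tuples, so N_k = 2 + N_{k-1}.
  N_0 = 2
  N_1 = 2 + 2 = 4
  N_2 = 2 + 4 = 6
  N_3 = 2 + 6 = 8
  Explicitly: d, c, f3(d), f3(c), f3(f3(d)), f3(f3(c)), f3(f3(f3(d))), f3(f3(f3(c))).
So there are 8 ground terms available for substitution.
The body mentions every one of the 2 quantified variables; since ground terms form a free algebra, no two substitutions collapse to the same formula.
Number of ground instances = 8^2 = 64.

64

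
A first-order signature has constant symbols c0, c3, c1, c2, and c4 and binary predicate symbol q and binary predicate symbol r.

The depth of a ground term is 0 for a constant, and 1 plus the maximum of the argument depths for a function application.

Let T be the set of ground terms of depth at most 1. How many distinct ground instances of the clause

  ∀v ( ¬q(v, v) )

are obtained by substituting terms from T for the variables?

5

Ground terms of depth ≤ 1:
  With no function symbols every ground term is a constant, so there are exactly 5 ground terms at every depth bound.
  N_0 = 5
  N_1 = 5
  Explicitly: c0, c3, c1, c2, c4.
So there are 5 ground terms available for substitution.
There is 1 variable to instantiate (v),  occurring in at least one literal, so different choices give different ground instances.
Number of ground instances = 5.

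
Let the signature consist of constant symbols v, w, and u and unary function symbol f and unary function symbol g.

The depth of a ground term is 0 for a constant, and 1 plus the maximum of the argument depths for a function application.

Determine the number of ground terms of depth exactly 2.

If N_k denotes the number of depth-≤k ground terms, the 3 constants give N_0 = 3, and each function symbol of arity r contributes N_{k-1}^r new terms at level k: N_k = 3 + N_{k-1} + N_{k-1}.
N_0 = 3
N_1 = 3 + 3 + 3 = 9
N_2 = 3 + 9 + 9 = 21
Terms of depth exactly 2: N_2 − N_1 = 21 − 9 = 12.

12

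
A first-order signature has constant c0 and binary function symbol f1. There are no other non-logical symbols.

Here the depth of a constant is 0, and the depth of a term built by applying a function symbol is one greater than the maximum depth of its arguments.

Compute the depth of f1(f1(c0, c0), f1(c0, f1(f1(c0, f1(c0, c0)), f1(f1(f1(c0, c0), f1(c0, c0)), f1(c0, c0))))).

6

depth(f1(c0, c0)) = 1 + max(0, 0) = 1
depth(f1(c0, f1(c0, c0))) = 1 + max(0, 1) = 2
depth(f1(f1(c0, c0), f1(c0, c0))) = 1 + max(1, 1) = 2
depth(f1(f1(f1(c0, c0), f1(c0, c0)), f1(c0, c0))) = 1 + max(2, 1) = 3
depth(f1(f1(c0, f1(c0, c0)), f1(f1(f1(c0, c0), f1(c0, c0)), f1(c0, c0)))) = 1 + max(2, 3) = 4
depth(f1(c0, f1(f1(c0, f1(c0, c0)), f1(f1(f1(c0, c0), f1(c0, c0)), f1(c0, c0))))) = 1 + max(0, 4) = 5
depth(f1(f1(c0, c0), f1(c0, f1(f1(c0, f1(c0, c0)), f1(f1(f1(c0, c0), f1(c0, c0)), f1(c0, c0)))))) = 1 + max(1, 5) = 6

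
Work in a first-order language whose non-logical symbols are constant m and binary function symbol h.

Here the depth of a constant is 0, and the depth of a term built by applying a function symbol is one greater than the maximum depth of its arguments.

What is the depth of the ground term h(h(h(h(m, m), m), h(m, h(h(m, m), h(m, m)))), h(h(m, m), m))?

5

depth(h(m, m)) = 1 + max(0, 0) = 1
depth(h(h(m, m), m)) = 1 + max(1, 0) = 2
depth(h(h(m, m), h(m, m))) = 1 + max(1, 1) = 2
depth(h(m, h(h(m, m), h(m, m)))) = 1 + max(0, 2) = 3
depth(h(h(h(m, m), m), h(m, h(h(m, m), h(m, m))))) = 1 + max(2, 3) = 4
depth(h(h(h(h(m, m), m), h(m, h(h(m, m), h(m, m)))), h(h(m, m), m))) = 1 + max(4, 2) = 5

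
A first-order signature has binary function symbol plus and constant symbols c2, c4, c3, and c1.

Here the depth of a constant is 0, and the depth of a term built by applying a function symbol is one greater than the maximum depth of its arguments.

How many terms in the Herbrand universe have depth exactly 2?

384

If N_k denotes the number of depth-≤k ground terms, the 4 constants give N_0 = 4, and each function symbol of arity r contributes N_{k-1}^r new terms at level k: N_k = 4 + N_{k-1}^2.
N_0 = 4
N_1 = 4 + 4^2 = 20
N_2 = 4 + 20^2 = 404
Terms of depth exactly 2: N_2 − N_1 = 404 − 20 = 384.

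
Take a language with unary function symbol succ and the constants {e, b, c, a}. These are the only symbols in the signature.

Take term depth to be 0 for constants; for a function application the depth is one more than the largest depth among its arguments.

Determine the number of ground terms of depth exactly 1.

4

Write N_k for the number of ground terms of depth ≤ k. A term of depth ≤ k is either a constant or a function symbol applied to arguments of depth ≤ k−1, so N_k = 4 + N_{k-1}.
N_0 = 4
N_1 = 4 + 4 = 8
Terms of depth exactly 1: N_1 − N_0 = 8 − 4 = 4.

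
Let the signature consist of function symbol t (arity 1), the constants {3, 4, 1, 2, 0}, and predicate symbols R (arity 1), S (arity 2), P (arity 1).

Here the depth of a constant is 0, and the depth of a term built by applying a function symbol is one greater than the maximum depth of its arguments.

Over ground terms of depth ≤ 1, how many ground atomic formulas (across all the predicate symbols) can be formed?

First count ground terms of depth ≤ 1.
Write N_k for the number of ground terms of depth ≤ k. A term of depth ≤ k is either a constant or a function symbol applied to arguments of depth ≤ k−1, so N_k = 5 + N_{k-1}.
N_0 = 5
N_1 = 5 + 5 = 10
Explicitly: 3, 4, 1, 2, 0, t(3), t(4), t(1), t(2), t(0).
So |H| = 10.
A ground atom is a predicate applied to a tuple of terms from H, so the count is the sum over predicates of |H|^arity:
  R: 10;  S: 10^2 = 100;  P: 10
Total ground atoms: 10 + 100 + 10 = 120.

120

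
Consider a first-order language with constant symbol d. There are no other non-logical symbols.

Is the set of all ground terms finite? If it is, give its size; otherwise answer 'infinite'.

1

There are no function symbols, so the only ground term is the single constant.
The Herbrand universe is {d}, finite with 1 element.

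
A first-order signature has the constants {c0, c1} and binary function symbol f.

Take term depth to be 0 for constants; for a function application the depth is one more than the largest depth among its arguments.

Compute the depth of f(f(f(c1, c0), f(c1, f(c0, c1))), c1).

4

depth(f(c1, c0)) = 1 + max(0, 0) = 1
depth(f(c0, c1)) = 1 + max(0, 0) = 1
depth(f(c1, f(c0, c1))) = 1 + max(0, 1) = 2
depth(f(f(c1, c0), f(c1, f(c0, c1)))) = 1 + max(1, 2) = 3
depth(f(f(f(c1, c0), f(c1, f(c0, c1))), c1)) = 1 + max(3, 0) = 4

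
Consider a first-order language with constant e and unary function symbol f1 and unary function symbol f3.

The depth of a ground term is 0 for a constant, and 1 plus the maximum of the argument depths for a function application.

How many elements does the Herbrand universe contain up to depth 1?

3

If N_k denotes the number of depth-≤k ground terms, the 1 constant gives N_0 = 1, and each function symbol of arity r contributes N_{k-1}^r new terms at level k: N_k = 1 + N_{k-1} + N_{k-1}.
N_0 = 1
N_1 = 1 + 1 + 1 = 3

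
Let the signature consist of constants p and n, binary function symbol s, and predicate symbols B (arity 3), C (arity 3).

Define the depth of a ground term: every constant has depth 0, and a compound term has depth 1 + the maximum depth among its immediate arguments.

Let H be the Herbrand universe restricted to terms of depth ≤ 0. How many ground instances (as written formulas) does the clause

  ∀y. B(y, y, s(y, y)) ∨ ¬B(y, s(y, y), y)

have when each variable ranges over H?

Ground terms of depth ≤ 0:
  Count level by level. With function symbols s/2, the terms of depth ≤ k are the 2 constants together with each function applied to depth-≤(k−1) tuples, so N_k = 2 + N_{k-1}^2.
  N_0 = 2
So there are 2 ground terms available for substitution.
There is 1 variable to instantiate (y),  occurring in at least one literal, so different choices give different ground instances.
Number of ground instances = 2.

2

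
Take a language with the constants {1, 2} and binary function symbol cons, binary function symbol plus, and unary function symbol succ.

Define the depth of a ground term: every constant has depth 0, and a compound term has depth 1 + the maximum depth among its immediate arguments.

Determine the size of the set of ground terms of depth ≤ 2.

If N_k denotes the number of depth-≤k ground terms, the 2 constants give N_0 = 2, and each function symbol of arity r contributes N_{k-1}^r new terms at level k: N_k = 2 + N_{k-1}^2 + N_{k-1}^2 + N_{k-1}.
N_0 = 2
N_1 = 2 + 2^2 + 2^2 + 2 = 12
N_2 = 2 + 12^2 + 12^2 + 12 = 302

302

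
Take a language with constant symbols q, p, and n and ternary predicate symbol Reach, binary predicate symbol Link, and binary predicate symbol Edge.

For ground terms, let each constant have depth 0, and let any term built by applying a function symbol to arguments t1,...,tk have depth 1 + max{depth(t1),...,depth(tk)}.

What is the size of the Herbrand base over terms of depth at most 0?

First count ground terms of depth ≤ 0.
With no function symbols every ground term is a constant, so there are exactly 3 ground terms at every depth bound.
N_0 = 3
Explicitly: q, p, n.
So |H| = 3.
A ground atom is a predicate applied to a tuple of terms from H, so the count is the sum over predicates of |H|^arity:
  Reach: 3^3 = 27;  Link: 3^2 = 9;  Edge: 3^2 = 9
Total ground atoms: 27 + 9 + 9 = 45.

45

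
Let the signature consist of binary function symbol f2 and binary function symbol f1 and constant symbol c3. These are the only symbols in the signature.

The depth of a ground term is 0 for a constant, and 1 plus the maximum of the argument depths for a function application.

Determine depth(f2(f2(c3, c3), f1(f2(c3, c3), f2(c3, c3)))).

3

depth(f2(c3, c3)) = 1 + max(0, 0) = 1
depth(f1(f2(c3, c3), f2(c3, c3))) = 1 + max(1, 1) = 2
depth(f2(f2(c3, c3), f1(f2(c3, c3), f2(c3, c3)))) = 1 + max(1, 2) = 3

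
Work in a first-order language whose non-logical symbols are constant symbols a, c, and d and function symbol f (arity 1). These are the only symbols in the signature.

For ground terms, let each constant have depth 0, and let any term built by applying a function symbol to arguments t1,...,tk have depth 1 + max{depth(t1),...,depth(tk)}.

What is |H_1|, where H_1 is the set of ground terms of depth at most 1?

Let N_k count ground terms of depth at most k. Each non-constant term of depth ≤ k is some function symbol applied to depth-≤(k−1) arguments, giving N_k = 3 + N_{k-1}.
N_0 = 3
N_1 = 3 + 3 = 6
Explicitly: a, c, d, f(a), f(c), f(d).

6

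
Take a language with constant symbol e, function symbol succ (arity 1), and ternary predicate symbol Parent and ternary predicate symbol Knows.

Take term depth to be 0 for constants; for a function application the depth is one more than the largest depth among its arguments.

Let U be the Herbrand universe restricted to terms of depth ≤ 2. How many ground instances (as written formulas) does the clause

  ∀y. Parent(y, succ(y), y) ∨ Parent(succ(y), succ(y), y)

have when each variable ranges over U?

Ground terms of depth ≤ 2:
  Count level by level. With function symbols succ/1, the terms of depth ≤ k are the 1 constant together with each function applied to depth-≤(k−1) tuples, so N_k = 1 + N_{k-1}.
  N_0 = 1
  N_1 = 1 + 1 = 2
  N_2 = 1 + 2 = 3
  Explicitly: e, succ(e), succ(succ(e)).
So there are 3 ground terms available for substitution.
The body mentions the single quantified variable y; since ground terms form a free algebra, no two substitutions collapse to the same formula.
Number of ground instances = 3.

3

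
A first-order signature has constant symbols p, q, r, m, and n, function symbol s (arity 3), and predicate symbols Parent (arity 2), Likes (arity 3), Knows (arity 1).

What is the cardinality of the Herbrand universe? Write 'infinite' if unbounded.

The signature has at least one function symbol (s, arity 3) and at least one constant (p).
Iterating s gives infinitely many distinct ground terms: p, s(p, p, p), s(s(p, p, p), s(p, p, p), s(p, p, p)), ...
So the Herbrand universe is infinite.

infinite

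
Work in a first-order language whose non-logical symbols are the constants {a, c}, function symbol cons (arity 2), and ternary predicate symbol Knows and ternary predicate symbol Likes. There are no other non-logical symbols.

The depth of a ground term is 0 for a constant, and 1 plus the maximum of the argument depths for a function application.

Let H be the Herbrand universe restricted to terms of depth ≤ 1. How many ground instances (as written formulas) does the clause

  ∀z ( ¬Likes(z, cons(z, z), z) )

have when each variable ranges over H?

6

Ground terms of depth ≤ 1:
  Write N_k for the number of ground terms of depth ≤ k. A term of depth ≤ k is either a constant or a function symbol applied to arguments of depth ≤ k−1, so N_k = 2 + N_{k-1}^2.
  N_0 = 2
  N_1 = 2 + 2^2 = 6
  Explicitly: a, c, cons(a, a), cons(a, c), cons(c, a), cons(c, c).
So there are 6 ground terms available for substitution.
The variable z ranges independently over the available ground terms, and distinct assignments produce distinct instances.
Number of ground instances = 6.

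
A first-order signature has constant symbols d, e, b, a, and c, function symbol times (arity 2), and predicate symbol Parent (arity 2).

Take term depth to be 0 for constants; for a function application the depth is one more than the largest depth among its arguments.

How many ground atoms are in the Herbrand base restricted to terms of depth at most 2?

First count ground terms of depth ≤ 2.
If N_k denotes the number of depth-≤k ground terms, the 5 constants give N_0 = 5, and each function symbol of arity r contributes N_{k-1}^r new terms at level k: N_k = 5 + N_{k-1}^2.
N_0 = 5
N_1 = 5 + 5^2 = 30
N_2 = 5 + 30^2 = 905
So |H| = 905.
Each predicate of arity r yields |H|^r ground atoms (one per choice of an r-tuple from H):
  Parent: 905^2 = 819025
Total ground atoms: 819025.

819025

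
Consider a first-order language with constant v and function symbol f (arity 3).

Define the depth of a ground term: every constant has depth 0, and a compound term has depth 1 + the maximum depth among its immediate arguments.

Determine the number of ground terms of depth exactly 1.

1

Let N_k = |{terms of depth ≤ k}|. Then N_0 = 1 and N_k = 1 + N_{k-1}^3 for k ≥ 1 (one summand per function symbol, arity giving the exponent).
N_0 = 1
N_1 = 1 + 1^3 = 2
Terms of depth exactly 1: N_1 − N_0 = 2 − 1 = 1.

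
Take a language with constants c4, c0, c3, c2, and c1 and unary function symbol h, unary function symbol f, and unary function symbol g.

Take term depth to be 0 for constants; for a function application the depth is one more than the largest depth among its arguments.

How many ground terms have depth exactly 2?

45

Let N_k count ground terms of depth at most k. Each non-constant term of depth ≤ k is some function symbol applied to depth-≤(k−1) arguments, giving N_k = 5 + N_{k-1} + N_{k-1} + N_{k-1}.
N_0 = 5
N_1 = 5 + 5 + 5 + 5 = 20
N_2 = 5 + 20 + 20 + 20 = 65
Terms of depth exactly 2: N_2 − N_1 = 65 − 20 = 45.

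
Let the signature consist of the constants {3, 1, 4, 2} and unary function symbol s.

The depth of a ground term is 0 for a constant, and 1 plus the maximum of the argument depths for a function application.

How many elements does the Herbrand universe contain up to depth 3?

16

Count level by level. With function symbols s/1, the terms of depth ≤ k are the 4 constants together with each function applied to depth-≤(k−1) tuples, so N_k = 4 + N_{k-1}.
N_0 = 4
N_1 = 4 + 4 = 8
N_2 = 4 + 8 = 12
N_3 = 4 + 12 = 16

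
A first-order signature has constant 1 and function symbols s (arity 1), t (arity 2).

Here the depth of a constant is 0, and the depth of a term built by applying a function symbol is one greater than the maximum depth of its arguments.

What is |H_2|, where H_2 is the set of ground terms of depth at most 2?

13

Let N_k count ground terms of depth at most k. Each non-constant term of depth ≤ k is some function symbol applied to depth-≤(k−1) arguments, giving N_k = 1 + N_{k-1} + N_{k-1}^2.
N_0 = 1
N_1 = 1 + 1 + 1^2 = 3
N_2 = 1 + 3 + 3^2 = 13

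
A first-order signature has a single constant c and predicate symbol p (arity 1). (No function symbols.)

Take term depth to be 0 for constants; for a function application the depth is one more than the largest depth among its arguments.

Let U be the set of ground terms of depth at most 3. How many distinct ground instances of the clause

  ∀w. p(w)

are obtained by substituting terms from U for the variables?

1

Ground terms of depth ≤ 3:
  With no function symbols every ground term is a constant, so there is exactly 1 ground term at every depth bound.
  N_0 = 1
  N_1 = 1
  N_2 = 1
  N_3 = 1
  Explicitly: c.
So there is exactly 1 ground term available for substitution.
The clause has 1 distinct variable (w), which appears in the body. In the free term algebra distinct substitutions yield syntactically distinct ground instances.
Number of ground instances = 1.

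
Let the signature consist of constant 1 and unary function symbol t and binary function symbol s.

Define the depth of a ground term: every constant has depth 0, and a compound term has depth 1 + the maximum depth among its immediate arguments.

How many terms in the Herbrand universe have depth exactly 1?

If N_k denotes the number of depth-≤k ground terms, the 1 constant gives N_0 = 1, and each function symbol of arity r contributes N_{k-1}^r new terms at level k: N_k = 1 + N_{k-1} + N_{k-1}^2.
N_0 = 1
N_1 = 1 + 1 + 1^2 = 3
Terms of depth exactly 1: N_1 − N_0 = 3 − 1 = 2.

2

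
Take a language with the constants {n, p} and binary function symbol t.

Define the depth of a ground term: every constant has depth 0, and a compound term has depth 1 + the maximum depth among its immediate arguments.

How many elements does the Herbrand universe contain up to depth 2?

38

Let N_k count ground terms of depth at most k. Each non-constant term of depth ≤ k is some function symbol applied to depth-≤(k−1) arguments, giving N_k = 2 + N_{k-1}^2.
N_0 = 2
N_1 = 2 + 2^2 = 6
N_2 = 2 + 6^2 = 38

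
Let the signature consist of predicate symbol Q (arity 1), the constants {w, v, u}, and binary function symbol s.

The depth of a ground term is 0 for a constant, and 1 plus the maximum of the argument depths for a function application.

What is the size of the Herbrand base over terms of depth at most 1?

First count ground terms of depth ≤ 1.
Write N_k for the number of ground terms of depth ≤ k. A term of depth ≤ k is either a constant or a function symbol applied to arguments of depth ≤ k−1, so N_k = 3 + N_{k-1}^2.
N_0 = 3
N_1 = 3 + 3^2 = 12
Explicitly: w, v, u, s(w, w), s(w, v), s(w, u), s(v, w), s(v, v), s(v, u), s(u, w), s(u, v), s(u, u).
So |H| = 12.
Each predicate of arity r yields |H|^r ground atoms (one per choice of an r-tuple from H):
  Q: 12
Total ground atoms: 12.

12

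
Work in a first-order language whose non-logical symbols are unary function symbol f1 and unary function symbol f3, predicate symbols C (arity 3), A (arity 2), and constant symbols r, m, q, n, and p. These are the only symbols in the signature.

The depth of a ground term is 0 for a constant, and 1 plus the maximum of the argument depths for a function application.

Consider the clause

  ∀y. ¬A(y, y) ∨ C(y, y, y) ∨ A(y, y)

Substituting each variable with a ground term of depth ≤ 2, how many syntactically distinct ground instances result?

35

Ground terms of depth ≤ 2:
  Let N_k = |{terms of depth ≤ k}|. Then N_0 = 5 and N_k = 5 + N_{k-1} + N_{k-1} for k ≥ 1 (one summand per function symbol, arity giving the exponent).
  N_0 = 5
  N_1 = 5 + 5 + 5 = 15
  N_2 = 5 + 15 + 15 = 35
So there are 35 ground terms available for substitution.
There is 1 variable to instantiate (y),  occurring in at least one literal, so different choices give different ground instances.
Number of ground instances = 35.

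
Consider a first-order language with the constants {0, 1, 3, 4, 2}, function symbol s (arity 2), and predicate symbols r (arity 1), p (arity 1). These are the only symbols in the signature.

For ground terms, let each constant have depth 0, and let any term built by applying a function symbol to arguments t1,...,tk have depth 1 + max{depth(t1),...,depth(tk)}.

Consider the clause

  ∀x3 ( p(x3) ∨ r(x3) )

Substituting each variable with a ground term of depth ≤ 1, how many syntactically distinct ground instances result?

30

Ground terms of depth ≤ 1:
  Count level by level. With function symbols s/2, the terms of depth ≤ k are the 5 constants together with each function applied to depth-≤(k−1) tuples, so N_k = 5 + N_{k-1}^2.
  N_0 = 5
  N_1 = 5 + 5^2 = 30
So there are 30 ground terms available for substitution.
The clause has 1 distinct variable (x3), which appears in the body. In the free term algebra distinct substitutions yield syntactically distinct ground instances.
Number of ground instances = 30.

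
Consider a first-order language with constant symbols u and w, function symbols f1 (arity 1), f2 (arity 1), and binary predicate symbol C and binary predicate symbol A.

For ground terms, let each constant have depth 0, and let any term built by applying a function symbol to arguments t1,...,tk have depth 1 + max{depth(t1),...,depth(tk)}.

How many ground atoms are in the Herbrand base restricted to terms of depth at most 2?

First count ground terms of depth ≤ 2.
Write N_k for the number of ground terms of depth ≤ k. A term of depth ≤ k is either a constant or a function symbol applied to arguments of depth ≤ k−1, so N_k = 2 + N_{k-1} + N_{k-1}.
N_0 = 2
N_1 = 2 + 2 + 2 = 6
N_2 = 2 + 6 + 6 = 14
So |H| = 14.
A ground atom is a predicate applied to a tuple of terms from H, so the count is the sum over predicates of |H|^arity:
  C: 14^2 = 196;  A: 14^2 = 196
Total ground atoms: 196 + 196 = 392.

392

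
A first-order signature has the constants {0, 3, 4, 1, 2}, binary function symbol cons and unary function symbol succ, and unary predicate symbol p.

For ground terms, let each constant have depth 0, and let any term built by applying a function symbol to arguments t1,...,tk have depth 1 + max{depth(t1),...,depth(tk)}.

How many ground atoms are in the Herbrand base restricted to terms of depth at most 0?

First count ground terms of depth ≤ 0.
Count level by level. With function symbols cons/2, succ/1, the terms of depth ≤ k are the 5 constants together with each function applied to depth-≤(k−1) tuples, so N_k = 5 + N_{k-1}^2 + N_{k-1}.
N_0 = 5
So |H| = 5.
For each predicate symbol, the number of ground atoms is |H| raised to its arity; summing:
  p: 5
Total ground atoms: 5.

5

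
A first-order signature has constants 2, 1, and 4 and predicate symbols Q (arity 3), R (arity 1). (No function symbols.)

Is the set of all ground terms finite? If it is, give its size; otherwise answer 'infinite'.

There are no function symbols, so every ground term is one of the 3 constants.
The Herbrand universe is {2, 1, 4}, which is finite with 3 elements.

3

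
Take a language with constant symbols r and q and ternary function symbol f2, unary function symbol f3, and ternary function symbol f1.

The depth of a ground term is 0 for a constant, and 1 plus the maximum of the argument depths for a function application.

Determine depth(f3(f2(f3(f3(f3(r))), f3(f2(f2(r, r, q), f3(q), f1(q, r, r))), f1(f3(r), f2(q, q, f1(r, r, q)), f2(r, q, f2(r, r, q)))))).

depth(f3(r)) = 1 + depth(r) = 1 + 0 = 1
depth(f3(f3(r))) = 1 + depth(f3(r)) = 1 + 1 = 2
depth(f3(f3(f3(r)))) = 1 + depth(f3(f3(r))) = 1 + 2 = 3
depth(f2(r, r, q)) = 1 + max(0, 0, 0) = 1
depth(f3(q)) = 1 + depth(q) = 1 + 0 = 1
depth(f1(q, r, r)) = 1 + max(0, 0, 0) = 1
depth(f2(f2(r, r, q), f3(q), f1(q, r, r))) = 1 + max(1, 1, 1) = 2
depth(f3(f2(f2(r, r, q), f3(q), f1(q, r, r)))) = 1 + depth(f2(f2(r, r, q), f3(q), f1(q, r, r))) = 1 + 2 = 3
depth(f1(r, r, q)) = 1 + max(0, 0, 0) = 1
depth(f2(q, q, f1(r, r, q))) = 1 + max(0, 0, 1) = 2
depth(f2(r, q, f2(r, r, q))) = 1 + max(0, 0, 1) = 2
depth(f1(f3(r), f2(q, q, f1(r, r, q)), f2(r, q, f2(r, r, q)))) = 1 + max(1, 2, 2) = 3
depth(f2(f3(f3(f3(r))), f3(f2(f2(r, r, q), f3(q), f1(q, r, r))), f1(f3(r), f2(q, q, f1(r, r, q)), f2(r, q, f2(r, r, q))))) = 1 + max(3, 3, 3) = 4
depth(f3(f2(f3(f3(f3(r))), f3(f2(f2(r, r, q), f3(q), f1(q, r, r))), f1(f3(r), f2(q, q, f1(r, r, q)), f2(r, q, f2(r, r, q)))))) = 1 + depth(f2(f3(f3(f3(r))), f3(f2(f2(r, r, q), f3(q), f1(q, r, r))), f1(f3(r), f2(q, q, f1(r, r, q)), f2(r, q, f2(r, r, q))))) = 1 + 4 = 5

5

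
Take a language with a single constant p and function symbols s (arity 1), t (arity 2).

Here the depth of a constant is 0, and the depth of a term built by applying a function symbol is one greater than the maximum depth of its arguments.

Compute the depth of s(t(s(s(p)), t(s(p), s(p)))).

4

depth(s(p)) = 1 + depth(p) = 1 + 0 = 1
depth(s(s(p))) = 1 + depth(s(p)) = 1 + 1 = 2
depth(t(s(p), s(p))) = 1 + max(1, 1) = 2
depth(t(s(s(p)), t(s(p), s(p)))) = 1 + max(2, 2) = 3
depth(s(t(s(s(p)), t(s(p), s(p))))) = 1 + depth(t(s(s(p)), t(s(p), s(p)))) = 1 + 3 = 4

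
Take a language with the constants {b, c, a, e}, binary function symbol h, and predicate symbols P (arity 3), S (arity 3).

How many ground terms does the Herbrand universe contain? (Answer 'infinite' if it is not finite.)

The signature has at least one function symbol (h, arity 2) and at least one constant (b).
Iterating h gives infinitely many distinct ground terms: b, h(b, b), h(h(b, b), h(b, b)), ...
So the Herbrand universe is infinite.

infinite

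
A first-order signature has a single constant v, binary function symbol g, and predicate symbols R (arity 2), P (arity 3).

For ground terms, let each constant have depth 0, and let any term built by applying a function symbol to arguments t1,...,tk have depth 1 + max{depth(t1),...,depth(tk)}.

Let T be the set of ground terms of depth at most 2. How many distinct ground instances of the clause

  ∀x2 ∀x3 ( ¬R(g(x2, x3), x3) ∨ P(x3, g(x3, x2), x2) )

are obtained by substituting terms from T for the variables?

25

Ground terms of depth ≤ 2:
  If N_k denotes the number of depth-≤k ground terms, the 1 constant gives N_0 = 1, and each function symbol of arity r contributes N_{k-1}^r new terms at level k: N_k = 1 + N_{k-1}^2.
  N_0 = 1
  N_1 = 1 + 1^2 = 2
  N_2 = 1 + 2^2 = 5
So there are 5 ground terms available for substitution.
The body mentions every one of the 2 quantified variables; since ground terms form a free algebra, no two substitutions collapse to the same formula.
Number of ground instances = 5^2 = 25.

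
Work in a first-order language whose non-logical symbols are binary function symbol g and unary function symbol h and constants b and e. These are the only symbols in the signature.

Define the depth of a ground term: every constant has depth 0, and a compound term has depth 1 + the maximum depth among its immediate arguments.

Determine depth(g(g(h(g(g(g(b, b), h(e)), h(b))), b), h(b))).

6

depth(g(b, b)) = 1 + max(0, 0) = 1
depth(h(e)) = 1 + depth(e) = 1 + 0 = 1
depth(g(g(b, b), h(e))) = 1 + max(1, 1) = 2
depth(h(b)) = 1 + depth(b) = 1 + 0 = 1
depth(g(g(g(b, b), h(e)), h(b))) = 1 + max(2, 1) = 3
depth(h(g(g(g(b, b), h(e)), h(b)))) = 1 + depth(g(g(g(b, b), h(e)), h(b))) = 1 + 3 = 4
depth(g(h(g(g(g(b, b), h(e)), h(b))), b)) = 1 + max(4, 0) = 5
depth(g(g(h(g(g(g(b, b), h(e)), h(b))), b), h(b))) = 1 + max(5, 1) = 6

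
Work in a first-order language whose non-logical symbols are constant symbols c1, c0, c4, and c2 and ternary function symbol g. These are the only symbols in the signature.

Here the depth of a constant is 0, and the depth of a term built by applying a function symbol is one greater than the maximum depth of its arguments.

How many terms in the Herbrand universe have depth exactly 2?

314368

Let N_k = |{terms of depth ≤ k}|. Then N_0 = 4 and N_k = 4 + N_{k-1}^3 for k ≥ 1 (one summand per function symbol, arity giving the exponent).
N_0 = 4
N_1 = 4 + 4^3 = 68
N_2 = 4 + 68^3 = 314436
Terms of depth exactly 2: N_2 − N_1 = 314436 − 68 = 314368.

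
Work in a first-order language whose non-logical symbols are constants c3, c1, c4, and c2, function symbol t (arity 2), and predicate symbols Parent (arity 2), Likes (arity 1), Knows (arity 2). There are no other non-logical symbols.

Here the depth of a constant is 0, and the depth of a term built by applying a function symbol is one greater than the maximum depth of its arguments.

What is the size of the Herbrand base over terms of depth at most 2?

First count ground terms of depth ≤ 2.
Write N_k for the number of ground terms of depth ≤ k. A term of depth ≤ k is either a constant or a function symbol applied to arguments of depth ≤ k−1, so N_k = 4 + N_{k-1}^2.
N_0 = 4
N_1 = 4 + 4^2 = 20
N_2 = 4 + 20^2 = 404
So |H| = 404.
For each predicate symbol, the number of ground atoms is |H| raised to its arity; summing:
  Parent: 404^2 = 163216;  Likes: 404;  Knows: 404^2 = 163216
Total ground atoms: 163216 + 404 + 163216 = 326836.

326836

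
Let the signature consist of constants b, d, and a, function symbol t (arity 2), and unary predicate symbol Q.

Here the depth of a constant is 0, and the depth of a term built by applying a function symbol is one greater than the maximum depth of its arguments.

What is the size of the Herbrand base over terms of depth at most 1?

First count ground terms of depth ≤ 1.
Let N_k = |{terms of depth ≤ k}|. Then N_0 = 3 and N_k = 3 + N_{k-1}^2 for k ≥ 1 (one summand per function symbol, arity giving the exponent).
N_0 = 3
N_1 = 3 + 3^2 = 12
So |H| = 12.
Ground atoms are formed by filling each argument slot of a predicate with a term from H, so an r-ary predicate gives |H|^r atoms:
  Q: 12
Total ground atoms: 12.

12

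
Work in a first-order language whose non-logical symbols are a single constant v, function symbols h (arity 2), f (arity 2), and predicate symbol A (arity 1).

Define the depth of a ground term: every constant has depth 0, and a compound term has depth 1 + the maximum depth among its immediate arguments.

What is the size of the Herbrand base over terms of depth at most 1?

First count ground terms of depth ≤ 1.
Write N_k for the number of ground terms of depth ≤ k. A term of depth ≤ k is either a constant or a function symbol applied to arguments of depth ≤ k−1, so N_k = 1 + N_{k-1}^2 + N_{k-1}^2.
N_0 = 1
N_1 = 1 + 1^2 + 1^2 = 3
Explicitly: v, h(v, v), f(v, v).
So |H| = 3.
For each predicate symbol, the number of ground atoms is |H| raised to its arity; summing:
  A: 3
Total ground atoms: 3.

3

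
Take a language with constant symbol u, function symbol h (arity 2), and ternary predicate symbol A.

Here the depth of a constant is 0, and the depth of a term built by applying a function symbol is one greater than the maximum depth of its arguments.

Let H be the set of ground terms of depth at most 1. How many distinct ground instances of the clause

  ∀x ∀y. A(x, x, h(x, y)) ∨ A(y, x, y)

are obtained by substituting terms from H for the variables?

Ground terms of depth ≤ 1:
  Let N_k count ground terms of depth at most k. Each non-constant term of depth ≤ k is some function symbol applied to depth-≤(k−1) arguments, giving N_k = 1 + N_{k-1}^2.
  N_0 = 1
  N_1 = 1 + 1^2 = 2
  Explicitly: u, h(u, u).
So there are 2 ground terms available for substitution.
The clause has 2 distinct variables (x, y), each appearing in the body. In the free term algebra distinct substitutions yield syntactically distinct ground instances.
Number of ground instances = 2^2 = 4.

4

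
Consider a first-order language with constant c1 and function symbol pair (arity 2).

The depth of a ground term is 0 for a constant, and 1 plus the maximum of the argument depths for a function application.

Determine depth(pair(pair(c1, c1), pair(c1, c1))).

2

depth(pair(c1, c1)) = 1 + max(0, 0) = 1
depth(pair(pair(c1, c1), pair(c1, c1))) = 1 + max(1, 1) = 2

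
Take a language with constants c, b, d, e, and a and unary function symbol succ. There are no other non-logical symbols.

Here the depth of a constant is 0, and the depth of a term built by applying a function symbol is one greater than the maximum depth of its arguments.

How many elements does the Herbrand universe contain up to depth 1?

10

Let N_k = |{terms of depth ≤ k}|. Then N_0 = 5 and N_k = 5 + N_{k-1} for k ≥ 1 (one summand per function symbol, arity giving the exponent).
N_0 = 5
N_1 = 5 + 5 = 10
Explicitly: c, b, d, e, a, succ(c), succ(b), succ(d), succ(e), succ(a).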